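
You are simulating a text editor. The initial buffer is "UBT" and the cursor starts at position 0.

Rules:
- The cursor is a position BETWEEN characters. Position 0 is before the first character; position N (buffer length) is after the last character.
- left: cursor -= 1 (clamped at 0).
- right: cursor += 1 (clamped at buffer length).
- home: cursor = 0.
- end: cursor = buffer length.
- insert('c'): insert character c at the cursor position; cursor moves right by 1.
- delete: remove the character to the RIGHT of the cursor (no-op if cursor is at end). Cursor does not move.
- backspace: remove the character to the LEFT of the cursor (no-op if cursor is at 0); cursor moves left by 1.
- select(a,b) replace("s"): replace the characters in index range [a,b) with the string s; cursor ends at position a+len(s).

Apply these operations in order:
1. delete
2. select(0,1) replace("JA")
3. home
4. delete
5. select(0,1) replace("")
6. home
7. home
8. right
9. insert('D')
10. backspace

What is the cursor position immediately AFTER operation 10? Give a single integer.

After op 1 (delete): buf='BT' cursor=0
After op 2 (select(0,1) replace("JA")): buf='JAT' cursor=2
After op 3 (home): buf='JAT' cursor=0
After op 4 (delete): buf='AT' cursor=0
After op 5 (select(0,1) replace("")): buf='T' cursor=0
After op 6 (home): buf='T' cursor=0
After op 7 (home): buf='T' cursor=0
After op 8 (right): buf='T' cursor=1
After op 9 (insert('D')): buf='TD' cursor=2
After op 10 (backspace): buf='T' cursor=1

Answer: 1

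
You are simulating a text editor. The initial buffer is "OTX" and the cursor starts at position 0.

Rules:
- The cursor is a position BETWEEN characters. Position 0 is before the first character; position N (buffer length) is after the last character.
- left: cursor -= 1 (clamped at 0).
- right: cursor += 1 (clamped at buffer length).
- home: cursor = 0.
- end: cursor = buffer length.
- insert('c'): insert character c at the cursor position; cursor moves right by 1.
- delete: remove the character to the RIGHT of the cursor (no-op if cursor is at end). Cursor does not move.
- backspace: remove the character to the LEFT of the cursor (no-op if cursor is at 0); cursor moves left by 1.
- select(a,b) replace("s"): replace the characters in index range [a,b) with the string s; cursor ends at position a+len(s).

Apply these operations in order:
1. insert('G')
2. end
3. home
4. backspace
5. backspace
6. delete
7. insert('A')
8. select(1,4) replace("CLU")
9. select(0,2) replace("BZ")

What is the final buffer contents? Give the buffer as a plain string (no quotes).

After op 1 (insert('G')): buf='GOTX' cursor=1
After op 2 (end): buf='GOTX' cursor=4
After op 3 (home): buf='GOTX' cursor=0
After op 4 (backspace): buf='GOTX' cursor=0
After op 5 (backspace): buf='GOTX' cursor=0
After op 6 (delete): buf='OTX' cursor=0
After op 7 (insert('A')): buf='AOTX' cursor=1
After op 8 (select(1,4) replace("CLU")): buf='ACLU' cursor=4
After op 9 (select(0,2) replace("BZ")): buf='BZLU' cursor=2

Answer: BZLU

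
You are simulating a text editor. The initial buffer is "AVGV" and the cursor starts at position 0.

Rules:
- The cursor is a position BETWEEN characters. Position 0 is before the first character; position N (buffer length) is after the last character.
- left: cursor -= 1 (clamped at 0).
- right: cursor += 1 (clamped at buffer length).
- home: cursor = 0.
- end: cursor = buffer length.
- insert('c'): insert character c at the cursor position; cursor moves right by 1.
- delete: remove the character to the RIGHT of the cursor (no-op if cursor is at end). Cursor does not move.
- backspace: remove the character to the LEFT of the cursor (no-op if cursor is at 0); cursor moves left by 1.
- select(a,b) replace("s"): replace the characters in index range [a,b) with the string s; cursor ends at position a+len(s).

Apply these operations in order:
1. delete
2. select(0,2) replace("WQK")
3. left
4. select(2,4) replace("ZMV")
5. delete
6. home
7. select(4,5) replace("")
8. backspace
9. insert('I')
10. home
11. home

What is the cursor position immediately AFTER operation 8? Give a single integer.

Answer: 3

Derivation:
After op 1 (delete): buf='VGV' cursor=0
After op 2 (select(0,2) replace("WQK")): buf='WQKV' cursor=3
After op 3 (left): buf='WQKV' cursor=2
After op 4 (select(2,4) replace("ZMV")): buf='WQZMV' cursor=5
After op 5 (delete): buf='WQZMV' cursor=5
After op 6 (home): buf='WQZMV' cursor=0
After op 7 (select(4,5) replace("")): buf='WQZM' cursor=4
After op 8 (backspace): buf='WQZ' cursor=3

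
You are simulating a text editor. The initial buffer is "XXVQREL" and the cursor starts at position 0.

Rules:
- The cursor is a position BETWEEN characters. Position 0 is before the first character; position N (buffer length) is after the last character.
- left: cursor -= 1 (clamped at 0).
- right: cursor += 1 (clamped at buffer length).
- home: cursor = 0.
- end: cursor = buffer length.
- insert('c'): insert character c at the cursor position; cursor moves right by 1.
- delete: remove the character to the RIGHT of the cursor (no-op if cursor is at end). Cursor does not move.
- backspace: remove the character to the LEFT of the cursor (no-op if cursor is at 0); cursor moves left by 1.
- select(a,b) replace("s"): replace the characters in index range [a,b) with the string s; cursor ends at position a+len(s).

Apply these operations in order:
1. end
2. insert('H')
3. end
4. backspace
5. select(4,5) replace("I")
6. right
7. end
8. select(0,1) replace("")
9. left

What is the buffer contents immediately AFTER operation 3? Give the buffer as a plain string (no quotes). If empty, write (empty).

Answer: XXVQRELH

Derivation:
After op 1 (end): buf='XXVQREL' cursor=7
After op 2 (insert('H')): buf='XXVQRELH' cursor=8
After op 3 (end): buf='XXVQRELH' cursor=8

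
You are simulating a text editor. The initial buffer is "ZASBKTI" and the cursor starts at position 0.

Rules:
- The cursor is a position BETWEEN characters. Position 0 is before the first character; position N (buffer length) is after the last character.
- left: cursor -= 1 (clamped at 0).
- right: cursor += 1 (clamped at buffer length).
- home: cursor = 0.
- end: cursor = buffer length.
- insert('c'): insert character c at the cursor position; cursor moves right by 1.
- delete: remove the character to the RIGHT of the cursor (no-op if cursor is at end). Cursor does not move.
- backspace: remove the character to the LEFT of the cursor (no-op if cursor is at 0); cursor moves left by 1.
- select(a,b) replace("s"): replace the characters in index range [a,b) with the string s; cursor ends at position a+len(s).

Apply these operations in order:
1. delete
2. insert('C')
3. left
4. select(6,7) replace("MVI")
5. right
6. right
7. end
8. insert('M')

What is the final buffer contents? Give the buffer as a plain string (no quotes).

After op 1 (delete): buf='ASBKTI' cursor=0
After op 2 (insert('C')): buf='CASBKTI' cursor=1
After op 3 (left): buf='CASBKTI' cursor=0
After op 4 (select(6,7) replace("MVI")): buf='CASBKTMVI' cursor=9
After op 5 (right): buf='CASBKTMVI' cursor=9
After op 6 (right): buf='CASBKTMVI' cursor=9
After op 7 (end): buf='CASBKTMVI' cursor=9
After op 8 (insert('M')): buf='CASBKTMVIM' cursor=10

Answer: CASBKTMVIM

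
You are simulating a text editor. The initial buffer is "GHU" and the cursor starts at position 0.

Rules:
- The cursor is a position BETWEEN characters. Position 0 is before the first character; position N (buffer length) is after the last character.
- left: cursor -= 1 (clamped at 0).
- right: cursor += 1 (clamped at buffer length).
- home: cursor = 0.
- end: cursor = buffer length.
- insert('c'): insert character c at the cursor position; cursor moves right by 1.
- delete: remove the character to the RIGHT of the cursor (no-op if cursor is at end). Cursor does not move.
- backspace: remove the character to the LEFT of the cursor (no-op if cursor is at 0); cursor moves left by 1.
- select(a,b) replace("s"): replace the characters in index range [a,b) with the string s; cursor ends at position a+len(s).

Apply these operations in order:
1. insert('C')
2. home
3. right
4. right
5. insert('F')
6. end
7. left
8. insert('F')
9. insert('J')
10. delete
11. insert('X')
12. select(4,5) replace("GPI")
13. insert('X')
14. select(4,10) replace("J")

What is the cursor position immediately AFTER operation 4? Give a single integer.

Answer: 2

Derivation:
After op 1 (insert('C')): buf='CGHU' cursor=1
After op 2 (home): buf='CGHU' cursor=0
After op 3 (right): buf='CGHU' cursor=1
After op 4 (right): buf='CGHU' cursor=2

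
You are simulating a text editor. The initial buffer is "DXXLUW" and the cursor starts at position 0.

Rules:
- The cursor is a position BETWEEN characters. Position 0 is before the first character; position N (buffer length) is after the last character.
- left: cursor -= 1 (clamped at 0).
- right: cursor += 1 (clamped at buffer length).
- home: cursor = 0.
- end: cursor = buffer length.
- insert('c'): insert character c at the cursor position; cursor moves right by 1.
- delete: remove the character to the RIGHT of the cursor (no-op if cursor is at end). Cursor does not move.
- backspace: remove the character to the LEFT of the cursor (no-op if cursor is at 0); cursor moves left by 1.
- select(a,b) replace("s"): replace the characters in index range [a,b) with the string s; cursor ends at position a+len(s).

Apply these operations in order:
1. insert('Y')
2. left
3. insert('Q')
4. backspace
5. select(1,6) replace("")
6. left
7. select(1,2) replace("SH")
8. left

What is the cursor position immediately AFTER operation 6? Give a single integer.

Answer: 0

Derivation:
After op 1 (insert('Y')): buf='YDXXLUW' cursor=1
After op 2 (left): buf='YDXXLUW' cursor=0
After op 3 (insert('Q')): buf='QYDXXLUW' cursor=1
After op 4 (backspace): buf='YDXXLUW' cursor=0
After op 5 (select(1,6) replace("")): buf='YW' cursor=1
After op 6 (left): buf='YW' cursor=0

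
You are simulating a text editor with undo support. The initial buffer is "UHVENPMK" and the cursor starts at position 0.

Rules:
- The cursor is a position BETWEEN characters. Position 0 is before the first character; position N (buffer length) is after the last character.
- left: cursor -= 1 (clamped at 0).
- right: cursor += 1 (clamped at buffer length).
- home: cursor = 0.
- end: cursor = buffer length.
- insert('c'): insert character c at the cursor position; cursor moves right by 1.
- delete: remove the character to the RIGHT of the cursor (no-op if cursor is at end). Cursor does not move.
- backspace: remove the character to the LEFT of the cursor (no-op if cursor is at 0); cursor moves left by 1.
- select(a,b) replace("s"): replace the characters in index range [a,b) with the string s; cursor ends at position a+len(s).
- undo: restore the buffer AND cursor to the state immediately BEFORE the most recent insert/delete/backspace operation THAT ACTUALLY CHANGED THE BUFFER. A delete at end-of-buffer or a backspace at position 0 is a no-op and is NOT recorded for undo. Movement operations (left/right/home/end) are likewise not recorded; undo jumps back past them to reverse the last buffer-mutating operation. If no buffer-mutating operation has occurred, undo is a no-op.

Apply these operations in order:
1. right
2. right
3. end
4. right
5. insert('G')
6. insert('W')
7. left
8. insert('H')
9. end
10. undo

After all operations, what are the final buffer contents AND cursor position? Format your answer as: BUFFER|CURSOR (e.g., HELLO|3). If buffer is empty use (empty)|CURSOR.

Answer: UHVENPMKGW|9

Derivation:
After op 1 (right): buf='UHVENPMK' cursor=1
After op 2 (right): buf='UHVENPMK' cursor=2
After op 3 (end): buf='UHVENPMK' cursor=8
After op 4 (right): buf='UHVENPMK' cursor=8
After op 5 (insert('G')): buf='UHVENPMKG' cursor=9
After op 6 (insert('W')): buf='UHVENPMKGW' cursor=10
After op 7 (left): buf='UHVENPMKGW' cursor=9
After op 8 (insert('H')): buf='UHVENPMKGHW' cursor=10
After op 9 (end): buf='UHVENPMKGHW' cursor=11
After op 10 (undo): buf='UHVENPMKGW' cursor=9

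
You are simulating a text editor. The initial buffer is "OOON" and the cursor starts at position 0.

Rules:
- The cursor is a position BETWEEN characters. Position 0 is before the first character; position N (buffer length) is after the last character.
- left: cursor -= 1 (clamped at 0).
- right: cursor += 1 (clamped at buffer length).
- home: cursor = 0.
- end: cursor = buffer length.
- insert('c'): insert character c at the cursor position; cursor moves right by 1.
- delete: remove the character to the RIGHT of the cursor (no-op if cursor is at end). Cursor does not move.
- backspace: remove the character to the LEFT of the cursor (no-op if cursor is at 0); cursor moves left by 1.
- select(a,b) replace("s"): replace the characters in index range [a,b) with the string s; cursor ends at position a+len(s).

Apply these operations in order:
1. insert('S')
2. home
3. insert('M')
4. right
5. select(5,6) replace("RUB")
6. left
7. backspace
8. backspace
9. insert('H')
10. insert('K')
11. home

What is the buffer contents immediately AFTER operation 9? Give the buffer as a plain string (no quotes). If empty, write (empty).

After op 1 (insert('S')): buf='SOOON' cursor=1
After op 2 (home): buf='SOOON' cursor=0
After op 3 (insert('M')): buf='MSOOON' cursor=1
After op 4 (right): buf='MSOOON' cursor=2
After op 5 (select(5,6) replace("RUB")): buf='MSOOORUB' cursor=8
After op 6 (left): buf='MSOOORUB' cursor=7
After op 7 (backspace): buf='MSOOORB' cursor=6
After op 8 (backspace): buf='MSOOOB' cursor=5
After op 9 (insert('H')): buf='MSOOOHB' cursor=6

Answer: MSOOOHB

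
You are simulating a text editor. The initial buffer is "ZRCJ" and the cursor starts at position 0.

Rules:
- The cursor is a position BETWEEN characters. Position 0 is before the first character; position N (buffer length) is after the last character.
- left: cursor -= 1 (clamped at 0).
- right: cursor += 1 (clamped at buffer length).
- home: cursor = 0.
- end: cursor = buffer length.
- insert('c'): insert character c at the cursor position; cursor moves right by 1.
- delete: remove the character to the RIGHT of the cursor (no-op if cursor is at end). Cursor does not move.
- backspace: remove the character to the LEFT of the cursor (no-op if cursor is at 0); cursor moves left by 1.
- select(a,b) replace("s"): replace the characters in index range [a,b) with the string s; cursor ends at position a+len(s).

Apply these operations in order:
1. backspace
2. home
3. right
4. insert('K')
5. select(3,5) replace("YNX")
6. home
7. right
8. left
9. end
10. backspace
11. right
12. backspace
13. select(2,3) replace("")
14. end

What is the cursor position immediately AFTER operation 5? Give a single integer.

After op 1 (backspace): buf='ZRCJ' cursor=0
After op 2 (home): buf='ZRCJ' cursor=0
After op 3 (right): buf='ZRCJ' cursor=1
After op 4 (insert('K')): buf='ZKRCJ' cursor=2
After op 5 (select(3,5) replace("YNX")): buf='ZKRYNX' cursor=6

Answer: 6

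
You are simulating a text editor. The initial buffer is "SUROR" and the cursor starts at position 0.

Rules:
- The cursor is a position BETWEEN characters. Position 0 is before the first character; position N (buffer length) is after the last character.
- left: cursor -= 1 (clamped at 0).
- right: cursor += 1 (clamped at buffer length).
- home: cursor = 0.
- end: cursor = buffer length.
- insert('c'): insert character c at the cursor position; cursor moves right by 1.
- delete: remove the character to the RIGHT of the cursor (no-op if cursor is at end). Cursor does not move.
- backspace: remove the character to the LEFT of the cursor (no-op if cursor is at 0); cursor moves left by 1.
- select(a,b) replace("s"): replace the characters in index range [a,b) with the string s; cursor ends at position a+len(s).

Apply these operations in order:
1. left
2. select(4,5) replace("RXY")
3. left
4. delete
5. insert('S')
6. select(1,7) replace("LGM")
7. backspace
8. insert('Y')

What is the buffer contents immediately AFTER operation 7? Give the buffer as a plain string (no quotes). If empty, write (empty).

Answer: SLG

Derivation:
After op 1 (left): buf='SUROR' cursor=0
After op 2 (select(4,5) replace("RXY")): buf='SURORXY' cursor=7
After op 3 (left): buf='SURORXY' cursor=6
After op 4 (delete): buf='SURORX' cursor=6
After op 5 (insert('S')): buf='SURORXS' cursor=7
After op 6 (select(1,7) replace("LGM")): buf='SLGM' cursor=4
After op 7 (backspace): buf='SLG' cursor=3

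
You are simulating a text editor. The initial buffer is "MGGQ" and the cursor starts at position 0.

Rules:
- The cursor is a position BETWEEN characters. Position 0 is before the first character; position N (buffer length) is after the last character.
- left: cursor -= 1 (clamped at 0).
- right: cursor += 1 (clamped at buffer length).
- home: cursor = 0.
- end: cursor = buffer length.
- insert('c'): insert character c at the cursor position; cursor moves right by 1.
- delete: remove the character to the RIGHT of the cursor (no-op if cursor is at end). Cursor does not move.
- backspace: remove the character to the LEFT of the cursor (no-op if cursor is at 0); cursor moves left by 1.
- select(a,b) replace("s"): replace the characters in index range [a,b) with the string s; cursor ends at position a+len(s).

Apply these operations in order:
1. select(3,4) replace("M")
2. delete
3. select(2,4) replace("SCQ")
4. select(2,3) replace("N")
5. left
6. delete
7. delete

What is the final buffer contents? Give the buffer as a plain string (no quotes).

After op 1 (select(3,4) replace("M")): buf='MGGM' cursor=4
After op 2 (delete): buf='MGGM' cursor=4
After op 3 (select(2,4) replace("SCQ")): buf='MGSCQ' cursor=5
After op 4 (select(2,3) replace("N")): buf='MGNCQ' cursor=3
After op 5 (left): buf='MGNCQ' cursor=2
After op 6 (delete): buf='MGCQ' cursor=2
After op 7 (delete): buf='MGQ' cursor=2

Answer: MGQ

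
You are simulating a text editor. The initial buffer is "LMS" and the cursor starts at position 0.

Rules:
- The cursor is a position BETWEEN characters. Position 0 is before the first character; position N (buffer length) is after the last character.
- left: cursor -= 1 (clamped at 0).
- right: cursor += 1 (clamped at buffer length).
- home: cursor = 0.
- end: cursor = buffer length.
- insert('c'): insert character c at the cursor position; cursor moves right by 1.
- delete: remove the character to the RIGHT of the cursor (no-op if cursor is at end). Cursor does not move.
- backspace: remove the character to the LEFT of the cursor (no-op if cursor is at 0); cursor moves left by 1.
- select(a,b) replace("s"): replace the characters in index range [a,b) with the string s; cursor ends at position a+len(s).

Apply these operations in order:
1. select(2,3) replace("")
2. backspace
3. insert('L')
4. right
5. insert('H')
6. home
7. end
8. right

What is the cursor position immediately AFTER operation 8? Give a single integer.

Answer: 3

Derivation:
After op 1 (select(2,3) replace("")): buf='LM' cursor=2
After op 2 (backspace): buf='L' cursor=1
After op 3 (insert('L')): buf='LL' cursor=2
After op 4 (right): buf='LL' cursor=2
After op 5 (insert('H')): buf='LLH' cursor=3
After op 6 (home): buf='LLH' cursor=0
After op 7 (end): buf='LLH' cursor=3
After op 8 (right): buf='LLH' cursor=3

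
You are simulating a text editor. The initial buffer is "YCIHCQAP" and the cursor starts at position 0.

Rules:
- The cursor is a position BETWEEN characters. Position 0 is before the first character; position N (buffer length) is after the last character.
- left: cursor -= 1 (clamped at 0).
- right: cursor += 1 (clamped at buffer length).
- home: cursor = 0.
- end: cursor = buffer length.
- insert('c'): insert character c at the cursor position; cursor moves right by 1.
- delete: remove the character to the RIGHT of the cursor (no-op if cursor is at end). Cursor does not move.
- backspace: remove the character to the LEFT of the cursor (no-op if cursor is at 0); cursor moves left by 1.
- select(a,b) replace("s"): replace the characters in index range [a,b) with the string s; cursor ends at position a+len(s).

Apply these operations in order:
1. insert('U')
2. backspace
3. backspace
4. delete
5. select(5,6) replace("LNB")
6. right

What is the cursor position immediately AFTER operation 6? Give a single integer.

After op 1 (insert('U')): buf='UYCIHCQAP' cursor=1
After op 2 (backspace): buf='YCIHCQAP' cursor=0
After op 3 (backspace): buf='YCIHCQAP' cursor=0
After op 4 (delete): buf='CIHCQAP' cursor=0
After op 5 (select(5,6) replace("LNB")): buf='CIHCQLNBP' cursor=8
After op 6 (right): buf='CIHCQLNBP' cursor=9

Answer: 9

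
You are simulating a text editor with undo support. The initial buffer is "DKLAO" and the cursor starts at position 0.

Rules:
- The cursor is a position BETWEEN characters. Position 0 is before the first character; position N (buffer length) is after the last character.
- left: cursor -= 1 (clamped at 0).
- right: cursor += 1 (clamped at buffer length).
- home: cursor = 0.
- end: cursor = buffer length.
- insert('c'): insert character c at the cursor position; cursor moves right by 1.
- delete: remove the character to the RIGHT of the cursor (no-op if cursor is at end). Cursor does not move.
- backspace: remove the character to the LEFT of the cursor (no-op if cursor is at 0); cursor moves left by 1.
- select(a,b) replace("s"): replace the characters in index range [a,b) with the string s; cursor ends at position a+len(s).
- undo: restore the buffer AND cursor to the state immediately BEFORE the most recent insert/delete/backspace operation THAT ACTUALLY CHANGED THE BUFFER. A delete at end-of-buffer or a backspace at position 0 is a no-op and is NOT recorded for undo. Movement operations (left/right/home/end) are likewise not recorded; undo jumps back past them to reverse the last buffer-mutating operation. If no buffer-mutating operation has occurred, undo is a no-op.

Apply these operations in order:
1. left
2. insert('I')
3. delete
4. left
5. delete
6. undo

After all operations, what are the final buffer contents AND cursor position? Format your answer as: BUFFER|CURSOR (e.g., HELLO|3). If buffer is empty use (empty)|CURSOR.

After op 1 (left): buf='DKLAO' cursor=0
After op 2 (insert('I')): buf='IDKLAO' cursor=1
After op 3 (delete): buf='IKLAO' cursor=1
After op 4 (left): buf='IKLAO' cursor=0
After op 5 (delete): buf='KLAO' cursor=0
After op 6 (undo): buf='IKLAO' cursor=0

Answer: IKLAO|0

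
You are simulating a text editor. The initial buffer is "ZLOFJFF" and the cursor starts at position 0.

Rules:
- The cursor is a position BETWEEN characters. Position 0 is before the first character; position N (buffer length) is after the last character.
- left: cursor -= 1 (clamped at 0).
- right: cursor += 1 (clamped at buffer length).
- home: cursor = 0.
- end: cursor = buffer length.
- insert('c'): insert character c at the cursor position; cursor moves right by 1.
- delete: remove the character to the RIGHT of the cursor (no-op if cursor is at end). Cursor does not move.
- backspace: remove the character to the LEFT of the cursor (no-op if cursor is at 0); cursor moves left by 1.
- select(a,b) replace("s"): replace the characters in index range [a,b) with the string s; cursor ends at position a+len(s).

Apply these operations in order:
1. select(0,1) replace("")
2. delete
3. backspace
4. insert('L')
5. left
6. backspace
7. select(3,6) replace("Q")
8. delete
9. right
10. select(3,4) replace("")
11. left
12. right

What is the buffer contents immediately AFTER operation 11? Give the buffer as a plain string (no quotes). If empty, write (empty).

Answer: LOF

Derivation:
After op 1 (select(0,1) replace("")): buf='LOFJFF' cursor=0
After op 2 (delete): buf='OFJFF' cursor=0
After op 3 (backspace): buf='OFJFF' cursor=0
After op 4 (insert('L')): buf='LOFJFF' cursor=1
After op 5 (left): buf='LOFJFF' cursor=0
After op 6 (backspace): buf='LOFJFF' cursor=0
After op 7 (select(3,6) replace("Q")): buf='LOFQ' cursor=4
After op 8 (delete): buf='LOFQ' cursor=4
After op 9 (right): buf='LOFQ' cursor=4
After op 10 (select(3,4) replace("")): buf='LOF' cursor=3
After op 11 (left): buf='LOF' cursor=2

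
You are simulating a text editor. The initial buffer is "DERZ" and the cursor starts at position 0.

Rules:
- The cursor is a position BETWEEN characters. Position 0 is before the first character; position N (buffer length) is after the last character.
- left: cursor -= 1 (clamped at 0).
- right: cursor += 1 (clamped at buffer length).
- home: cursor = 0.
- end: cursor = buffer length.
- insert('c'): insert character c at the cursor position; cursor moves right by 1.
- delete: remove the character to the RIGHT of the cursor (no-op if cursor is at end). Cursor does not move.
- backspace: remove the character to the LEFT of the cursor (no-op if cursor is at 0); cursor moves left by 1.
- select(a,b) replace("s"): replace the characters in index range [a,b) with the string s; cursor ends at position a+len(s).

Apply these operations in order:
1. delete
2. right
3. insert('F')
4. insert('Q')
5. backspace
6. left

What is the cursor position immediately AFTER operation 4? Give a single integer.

After op 1 (delete): buf='ERZ' cursor=0
After op 2 (right): buf='ERZ' cursor=1
After op 3 (insert('F')): buf='EFRZ' cursor=2
After op 4 (insert('Q')): buf='EFQRZ' cursor=3

Answer: 3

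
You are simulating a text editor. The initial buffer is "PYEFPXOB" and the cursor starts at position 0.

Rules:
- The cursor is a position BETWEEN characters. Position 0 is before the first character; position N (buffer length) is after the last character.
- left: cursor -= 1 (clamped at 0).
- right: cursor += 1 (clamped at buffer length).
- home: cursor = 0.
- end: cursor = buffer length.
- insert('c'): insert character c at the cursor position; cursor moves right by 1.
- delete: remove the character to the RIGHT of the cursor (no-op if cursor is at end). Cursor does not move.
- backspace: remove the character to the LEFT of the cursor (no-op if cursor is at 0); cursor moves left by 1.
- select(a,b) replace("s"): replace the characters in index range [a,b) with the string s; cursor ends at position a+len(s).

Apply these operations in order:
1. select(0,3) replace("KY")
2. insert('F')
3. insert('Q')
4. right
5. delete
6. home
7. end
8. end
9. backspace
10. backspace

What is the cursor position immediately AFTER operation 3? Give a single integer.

After op 1 (select(0,3) replace("KY")): buf='KYFPXOB' cursor=2
After op 2 (insert('F')): buf='KYFFPXOB' cursor=3
After op 3 (insert('Q')): buf='KYFQFPXOB' cursor=4

Answer: 4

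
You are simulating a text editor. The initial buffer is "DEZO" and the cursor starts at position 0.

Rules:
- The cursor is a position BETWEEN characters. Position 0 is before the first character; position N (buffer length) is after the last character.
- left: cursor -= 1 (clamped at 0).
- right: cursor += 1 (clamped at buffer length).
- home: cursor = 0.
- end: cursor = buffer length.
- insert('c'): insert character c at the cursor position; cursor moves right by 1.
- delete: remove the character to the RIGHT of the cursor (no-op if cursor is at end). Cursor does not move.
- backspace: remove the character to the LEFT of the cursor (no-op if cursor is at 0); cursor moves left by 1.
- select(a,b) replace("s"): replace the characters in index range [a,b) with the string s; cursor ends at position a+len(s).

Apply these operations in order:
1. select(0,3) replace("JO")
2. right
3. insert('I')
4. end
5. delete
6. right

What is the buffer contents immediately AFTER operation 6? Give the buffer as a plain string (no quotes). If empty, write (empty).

Answer: JOOI

Derivation:
After op 1 (select(0,3) replace("JO")): buf='JOO' cursor=2
After op 2 (right): buf='JOO' cursor=3
After op 3 (insert('I')): buf='JOOI' cursor=4
After op 4 (end): buf='JOOI' cursor=4
After op 5 (delete): buf='JOOI' cursor=4
After op 6 (right): buf='JOOI' cursor=4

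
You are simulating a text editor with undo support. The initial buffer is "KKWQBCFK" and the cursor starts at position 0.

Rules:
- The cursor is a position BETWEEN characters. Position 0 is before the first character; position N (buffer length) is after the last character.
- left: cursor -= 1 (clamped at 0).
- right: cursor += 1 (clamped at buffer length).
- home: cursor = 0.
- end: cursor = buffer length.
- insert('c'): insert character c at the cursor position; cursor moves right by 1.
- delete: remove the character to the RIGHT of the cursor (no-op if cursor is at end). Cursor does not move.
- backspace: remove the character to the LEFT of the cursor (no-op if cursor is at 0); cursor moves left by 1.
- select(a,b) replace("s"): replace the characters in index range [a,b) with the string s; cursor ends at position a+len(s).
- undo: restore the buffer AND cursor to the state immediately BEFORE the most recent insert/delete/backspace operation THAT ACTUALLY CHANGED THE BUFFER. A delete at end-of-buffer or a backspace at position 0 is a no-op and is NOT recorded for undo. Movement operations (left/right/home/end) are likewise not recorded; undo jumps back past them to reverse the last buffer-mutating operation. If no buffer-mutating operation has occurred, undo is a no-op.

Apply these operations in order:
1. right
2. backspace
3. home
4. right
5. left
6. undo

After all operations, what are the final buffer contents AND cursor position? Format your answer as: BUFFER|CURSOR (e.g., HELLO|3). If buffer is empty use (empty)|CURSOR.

Answer: KKWQBCFK|1

Derivation:
After op 1 (right): buf='KKWQBCFK' cursor=1
After op 2 (backspace): buf='KWQBCFK' cursor=0
After op 3 (home): buf='KWQBCFK' cursor=0
After op 4 (right): buf='KWQBCFK' cursor=1
After op 5 (left): buf='KWQBCFK' cursor=0
After op 6 (undo): buf='KKWQBCFK' cursor=1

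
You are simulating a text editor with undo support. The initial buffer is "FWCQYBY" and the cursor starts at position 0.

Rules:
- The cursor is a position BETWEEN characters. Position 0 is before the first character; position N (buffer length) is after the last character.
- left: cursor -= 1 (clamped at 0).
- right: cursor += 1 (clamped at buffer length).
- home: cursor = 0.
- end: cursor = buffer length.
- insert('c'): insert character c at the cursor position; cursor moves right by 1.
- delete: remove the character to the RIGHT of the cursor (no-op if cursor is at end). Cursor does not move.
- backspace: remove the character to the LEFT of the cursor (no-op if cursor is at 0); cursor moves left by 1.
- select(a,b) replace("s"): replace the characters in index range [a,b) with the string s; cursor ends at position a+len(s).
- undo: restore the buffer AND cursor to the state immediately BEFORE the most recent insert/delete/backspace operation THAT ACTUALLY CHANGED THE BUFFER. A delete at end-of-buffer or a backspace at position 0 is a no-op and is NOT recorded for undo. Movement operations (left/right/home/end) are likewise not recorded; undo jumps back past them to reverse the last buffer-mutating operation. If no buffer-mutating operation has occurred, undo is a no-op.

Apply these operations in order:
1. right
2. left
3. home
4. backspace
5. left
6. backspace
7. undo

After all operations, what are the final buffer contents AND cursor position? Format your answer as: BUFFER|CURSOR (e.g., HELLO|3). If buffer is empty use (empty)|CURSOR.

Answer: FWCQYBY|0

Derivation:
After op 1 (right): buf='FWCQYBY' cursor=1
After op 2 (left): buf='FWCQYBY' cursor=0
After op 3 (home): buf='FWCQYBY' cursor=0
After op 4 (backspace): buf='FWCQYBY' cursor=0
After op 5 (left): buf='FWCQYBY' cursor=0
After op 6 (backspace): buf='FWCQYBY' cursor=0
After op 7 (undo): buf='FWCQYBY' cursor=0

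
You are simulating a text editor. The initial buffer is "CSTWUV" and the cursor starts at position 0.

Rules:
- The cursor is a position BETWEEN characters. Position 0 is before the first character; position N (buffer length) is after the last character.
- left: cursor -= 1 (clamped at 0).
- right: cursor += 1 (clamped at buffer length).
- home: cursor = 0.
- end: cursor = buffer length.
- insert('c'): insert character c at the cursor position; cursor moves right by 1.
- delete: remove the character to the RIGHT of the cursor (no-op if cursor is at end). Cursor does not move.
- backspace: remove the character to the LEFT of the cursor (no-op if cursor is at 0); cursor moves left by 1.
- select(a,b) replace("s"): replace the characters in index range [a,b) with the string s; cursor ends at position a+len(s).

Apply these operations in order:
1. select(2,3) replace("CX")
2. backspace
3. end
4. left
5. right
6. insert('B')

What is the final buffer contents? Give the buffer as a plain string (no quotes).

Answer: CSCWUVB

Derivation:
After op 1 (select(2,3) replace("CX")): buf='CSCXWUV' cursor=4
After op 2 (backspace): buf='CSCWUV' cursor=3
After op 3 (end): buf='CSCWUV' cursor=6
After op 4 (left): buf='CSCWUV' cursor=5
After op 5 (right): buf='CSCWUV' cursor=6
After op 6 (insert('B')): buf='CSCWUVB' cursor=7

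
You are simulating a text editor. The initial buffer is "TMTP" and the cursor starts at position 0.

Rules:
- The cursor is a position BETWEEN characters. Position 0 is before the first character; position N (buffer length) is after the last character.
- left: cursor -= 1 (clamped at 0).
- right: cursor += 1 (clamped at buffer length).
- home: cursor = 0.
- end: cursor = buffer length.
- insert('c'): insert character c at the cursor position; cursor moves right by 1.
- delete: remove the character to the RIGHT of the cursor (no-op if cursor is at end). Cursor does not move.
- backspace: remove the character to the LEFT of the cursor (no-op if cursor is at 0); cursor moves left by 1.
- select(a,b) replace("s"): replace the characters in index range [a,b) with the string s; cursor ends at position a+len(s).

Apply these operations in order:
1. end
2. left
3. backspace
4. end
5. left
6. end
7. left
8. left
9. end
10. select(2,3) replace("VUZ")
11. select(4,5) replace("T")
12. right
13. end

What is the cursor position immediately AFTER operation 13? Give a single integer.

Answer: 5

Derivation:
After op 1 (end): buf='TMTP' cursor=4
After op 2 (left): buf='TMTP' cursor=3
After op 3 (backspace): buf='TMP' cursor=2
After op 4 (end): buf='TMP' cursor=3
After op 5 (left): buf='TMP' cursor=2
After op 6 (end): buf='TMP' cursor=3
After op 7 (left): buf='TMP' cursor=2
After op 8 (left): buf='TMP' cursor=1
After op 9 (end): buf='TMP' cursor=3
After op 10 (select(2,3) replace("VUZ")): buf='TMVUZ' cursor=5
After op 11 (select(4,5) replace("T")): buf='TMVUT' cursor=5
After op 12 (right): buf='TMVUT' cursor=5
After op 13 (end): buf='TMVUT' cursor=5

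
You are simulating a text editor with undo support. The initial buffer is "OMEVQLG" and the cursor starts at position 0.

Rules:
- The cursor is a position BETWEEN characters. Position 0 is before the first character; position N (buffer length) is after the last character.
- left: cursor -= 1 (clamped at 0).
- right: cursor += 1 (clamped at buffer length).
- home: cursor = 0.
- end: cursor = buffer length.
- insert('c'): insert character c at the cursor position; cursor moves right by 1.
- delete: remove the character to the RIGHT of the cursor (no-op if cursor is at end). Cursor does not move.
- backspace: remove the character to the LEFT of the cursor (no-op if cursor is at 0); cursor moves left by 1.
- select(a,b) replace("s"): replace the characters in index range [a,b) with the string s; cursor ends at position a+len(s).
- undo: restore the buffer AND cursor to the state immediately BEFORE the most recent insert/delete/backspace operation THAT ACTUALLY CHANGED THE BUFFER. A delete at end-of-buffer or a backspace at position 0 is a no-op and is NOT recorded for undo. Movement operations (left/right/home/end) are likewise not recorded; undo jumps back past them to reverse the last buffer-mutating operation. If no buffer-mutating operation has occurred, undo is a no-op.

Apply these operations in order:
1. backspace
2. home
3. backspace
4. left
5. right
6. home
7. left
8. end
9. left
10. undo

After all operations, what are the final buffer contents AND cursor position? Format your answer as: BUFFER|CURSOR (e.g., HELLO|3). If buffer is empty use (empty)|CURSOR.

After op 1 (backspace): buf='OMEVQLG' cursor=0
After op 2 (home): buf='OMEVQLG' cursor=0
After op 3 (backspace): buf='OMEVQLG' cursor=0
After op 4 (left): buf='OMEVQLG' cursor=0
After op 5 (right): buf='OMEVQLG' cursor=1
After op 6 (home): buf='OMEVQLG' cursor=0
After op 7 (left): buf='OMEVQLG' cursor=0
After op 8 (end): buf='OMEVQLG' cursor=7
After op 9 (left): buf='OMEVQLG' cursor=6
After op 10 (undo): buf='OMEVQLG' cursor=6

Answer: OMEVQLG|6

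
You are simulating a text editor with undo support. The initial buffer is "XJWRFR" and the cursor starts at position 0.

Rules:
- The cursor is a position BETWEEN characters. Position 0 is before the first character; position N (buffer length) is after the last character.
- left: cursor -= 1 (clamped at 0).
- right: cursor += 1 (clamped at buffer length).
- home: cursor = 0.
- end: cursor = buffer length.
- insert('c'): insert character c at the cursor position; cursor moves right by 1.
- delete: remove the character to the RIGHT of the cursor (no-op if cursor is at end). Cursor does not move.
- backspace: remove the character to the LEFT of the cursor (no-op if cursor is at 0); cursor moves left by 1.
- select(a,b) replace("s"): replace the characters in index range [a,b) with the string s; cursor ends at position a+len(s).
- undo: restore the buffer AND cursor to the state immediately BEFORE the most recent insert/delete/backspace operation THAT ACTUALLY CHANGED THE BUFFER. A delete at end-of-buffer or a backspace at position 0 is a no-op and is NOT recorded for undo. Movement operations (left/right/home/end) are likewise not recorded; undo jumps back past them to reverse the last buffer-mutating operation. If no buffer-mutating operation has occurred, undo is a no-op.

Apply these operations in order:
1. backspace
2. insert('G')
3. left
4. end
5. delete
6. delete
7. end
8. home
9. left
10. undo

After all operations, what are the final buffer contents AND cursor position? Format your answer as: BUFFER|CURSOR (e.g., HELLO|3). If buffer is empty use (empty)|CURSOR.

Answer: XJWRFR|0

Derivation:
After op 1 (backspace): buf='XJWRFR' cursor=0
After op 2 (insert('G')): buf='GXJWRFR' cursor=1
After op 3 (left): buf='GXJWRFR' cursor=0
After op 4 (end): buf='GXJWRFR' cursor=7
After op 5 (delete): buf='GXJWRFR' cursor=7
After op 6 (delete): buf='GXJWRFR' cursor=7
After op 7 (end): buf='GXJWRFR' cursor=7
After op 8 (home): buf='GXJWRFR' cursor=0
After op 9 (left): buf='GXJWRFR' cursor=0
After op 10 (undo): buf='XJWRFR' cursor=0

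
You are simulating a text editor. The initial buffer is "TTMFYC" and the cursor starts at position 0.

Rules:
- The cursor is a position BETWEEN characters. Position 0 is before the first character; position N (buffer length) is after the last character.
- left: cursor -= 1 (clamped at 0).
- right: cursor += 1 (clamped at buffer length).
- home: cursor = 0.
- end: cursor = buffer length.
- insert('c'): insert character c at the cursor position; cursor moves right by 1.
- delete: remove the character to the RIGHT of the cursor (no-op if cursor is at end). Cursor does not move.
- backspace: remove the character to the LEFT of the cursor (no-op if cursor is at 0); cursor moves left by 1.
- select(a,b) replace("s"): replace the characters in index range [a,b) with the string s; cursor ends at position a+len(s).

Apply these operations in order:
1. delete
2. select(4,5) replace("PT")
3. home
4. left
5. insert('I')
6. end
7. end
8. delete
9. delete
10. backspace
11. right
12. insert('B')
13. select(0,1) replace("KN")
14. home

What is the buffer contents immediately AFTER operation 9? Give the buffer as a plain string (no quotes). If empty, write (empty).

After op 1 (delete): buf='TMFYC' cursor=0
After op 2 (select(4,5) replace("PT")): buf='TMFYPT' cursor=6
After op 3 (home): buf='TMFYPT' cursor=0
After op 4 (left): buf='TMFYPT' cursor=0
After op 5 (insert('I')): buf='ITMFYPT' cursor=1
After op 6 (end): buf='ITMFYPT' cursor=7
After op 7 (end): buf='ITMFYPT' cursor=7
After op 8 (delete): buf='ITMFYPT' cursor=7
After op 9 (delete): buf='ITMFYPT' cursor=7

Answer: ITMFYPT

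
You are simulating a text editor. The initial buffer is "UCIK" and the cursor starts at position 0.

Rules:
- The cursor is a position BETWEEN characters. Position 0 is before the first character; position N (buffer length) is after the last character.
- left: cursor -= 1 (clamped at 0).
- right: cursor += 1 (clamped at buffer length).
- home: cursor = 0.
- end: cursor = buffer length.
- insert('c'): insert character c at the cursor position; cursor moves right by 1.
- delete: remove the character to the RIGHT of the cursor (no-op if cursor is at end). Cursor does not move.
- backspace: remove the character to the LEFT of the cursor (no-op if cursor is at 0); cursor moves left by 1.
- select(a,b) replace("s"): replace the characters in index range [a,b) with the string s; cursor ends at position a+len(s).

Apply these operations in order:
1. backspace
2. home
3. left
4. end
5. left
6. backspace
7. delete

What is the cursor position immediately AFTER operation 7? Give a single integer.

After op 1 (backspace): buf='UCIK' cursor=0
After op 2 (home): buf='UCIK' cursor=0
After op 3 (left): buf='UCIK' cursor=0
After op 4 (end): buf='UCIK' cursor=4
After op 5 (left): buf='UCIK' cursor=3
After op 6 (backspace): buf='UCK' cursor=2
After op 7 (delete): buf='UC' cursor=2

Answer: 2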